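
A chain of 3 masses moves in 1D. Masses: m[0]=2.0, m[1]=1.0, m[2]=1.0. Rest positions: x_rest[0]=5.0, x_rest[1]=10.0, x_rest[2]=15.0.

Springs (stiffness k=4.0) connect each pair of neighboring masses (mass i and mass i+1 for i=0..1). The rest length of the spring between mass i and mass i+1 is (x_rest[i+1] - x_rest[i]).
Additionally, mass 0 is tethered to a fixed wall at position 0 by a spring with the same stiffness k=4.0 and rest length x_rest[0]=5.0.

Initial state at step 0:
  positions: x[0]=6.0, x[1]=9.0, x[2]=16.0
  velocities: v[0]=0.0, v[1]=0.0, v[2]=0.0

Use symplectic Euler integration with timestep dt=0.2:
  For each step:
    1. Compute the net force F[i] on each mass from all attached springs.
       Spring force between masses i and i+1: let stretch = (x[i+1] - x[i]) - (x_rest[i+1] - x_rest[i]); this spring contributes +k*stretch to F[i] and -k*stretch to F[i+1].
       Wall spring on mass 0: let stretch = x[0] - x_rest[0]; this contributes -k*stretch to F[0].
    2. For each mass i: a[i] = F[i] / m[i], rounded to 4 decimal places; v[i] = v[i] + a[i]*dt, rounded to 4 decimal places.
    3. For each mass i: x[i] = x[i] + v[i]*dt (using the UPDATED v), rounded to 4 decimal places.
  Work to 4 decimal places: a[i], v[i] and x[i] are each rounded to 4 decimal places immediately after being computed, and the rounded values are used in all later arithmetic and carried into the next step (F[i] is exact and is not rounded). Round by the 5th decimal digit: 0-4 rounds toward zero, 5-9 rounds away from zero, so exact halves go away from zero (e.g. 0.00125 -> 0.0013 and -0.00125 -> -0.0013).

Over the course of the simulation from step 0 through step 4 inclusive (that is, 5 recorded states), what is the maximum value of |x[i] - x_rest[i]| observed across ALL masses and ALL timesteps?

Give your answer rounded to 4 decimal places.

Step 0: x=[6.0000 9.0000 16.0000] v=[0.0000 0.0000 0.0000]
Step 1: x=[5.7600 9.6400 15.6800] v=[-1.2000 3.2000 -1.6000]
Step 2: x=[5.3696 10.6256 15.1936] v=[-1.9520 4.9280 -2.4320]
Step 3: x=[4.9701 11.5011 14.7763] v=[-1.9974 4.3776 -2.0864]
Step 4: x=[4.6955 11.8557 14.6350] v=[-1.3730 1.7730 -0.7066]
Max displacement = 1.8557

Answer: 1.8557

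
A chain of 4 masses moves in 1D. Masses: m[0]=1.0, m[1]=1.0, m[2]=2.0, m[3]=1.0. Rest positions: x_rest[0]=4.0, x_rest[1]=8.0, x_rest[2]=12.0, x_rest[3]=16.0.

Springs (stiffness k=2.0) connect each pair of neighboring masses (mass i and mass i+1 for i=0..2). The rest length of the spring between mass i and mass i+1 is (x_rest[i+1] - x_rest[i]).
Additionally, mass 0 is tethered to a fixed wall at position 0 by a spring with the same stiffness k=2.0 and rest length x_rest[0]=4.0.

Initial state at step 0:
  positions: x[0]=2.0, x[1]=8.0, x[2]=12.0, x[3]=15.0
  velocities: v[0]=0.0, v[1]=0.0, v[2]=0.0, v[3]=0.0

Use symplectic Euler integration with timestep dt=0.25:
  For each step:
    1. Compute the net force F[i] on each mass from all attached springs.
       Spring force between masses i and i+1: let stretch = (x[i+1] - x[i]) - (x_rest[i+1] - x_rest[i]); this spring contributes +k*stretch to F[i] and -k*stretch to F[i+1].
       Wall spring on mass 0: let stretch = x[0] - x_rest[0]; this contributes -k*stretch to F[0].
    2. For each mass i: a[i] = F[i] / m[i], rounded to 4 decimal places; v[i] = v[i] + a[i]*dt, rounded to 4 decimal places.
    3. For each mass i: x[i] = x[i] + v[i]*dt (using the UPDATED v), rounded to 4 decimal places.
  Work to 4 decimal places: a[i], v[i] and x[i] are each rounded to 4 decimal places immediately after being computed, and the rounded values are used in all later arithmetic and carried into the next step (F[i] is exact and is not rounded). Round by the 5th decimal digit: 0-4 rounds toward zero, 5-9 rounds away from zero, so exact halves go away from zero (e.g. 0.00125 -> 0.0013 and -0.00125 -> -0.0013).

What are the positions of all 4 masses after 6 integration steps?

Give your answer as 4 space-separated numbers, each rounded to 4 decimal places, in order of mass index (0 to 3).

Step 0: x=[2.0000 8.0000 12.0000 15.0000] v=[0.0000 0.0000 0.0000 0.0000]
Step 1: x=[2.5000 7.7500 11.9375 15.1250] v=[2.0000 -1.0000 -0.2500 0.5000]
Step 2: x=[3.3438 7.3672 11.8125 15.3516] v=[3.3750 -1.5313 -0.5000 0.9063]
Step 3: x=[4.2725 7.0371 11.6309 15.6358] v=[3.7148 -1.3204 -0.7266 1.1368]
Step 4: x=[5.0127 6.9357 11.4125 15.9194] v=[2.9609 -0.4058 -0.8738 1.1344]
Step 5: x=[5.3667 7.1535 11.1959 16.1397] v=[1.4161 0.8711 -0.8663 0.8810]
Step 6: x=[5.2732 7.6532 11.0357 16.2420] v=[-0.3739 1.9989 -0.6410 0.4091]

Answer: 5.2732 7.6532 11.0357 16.2420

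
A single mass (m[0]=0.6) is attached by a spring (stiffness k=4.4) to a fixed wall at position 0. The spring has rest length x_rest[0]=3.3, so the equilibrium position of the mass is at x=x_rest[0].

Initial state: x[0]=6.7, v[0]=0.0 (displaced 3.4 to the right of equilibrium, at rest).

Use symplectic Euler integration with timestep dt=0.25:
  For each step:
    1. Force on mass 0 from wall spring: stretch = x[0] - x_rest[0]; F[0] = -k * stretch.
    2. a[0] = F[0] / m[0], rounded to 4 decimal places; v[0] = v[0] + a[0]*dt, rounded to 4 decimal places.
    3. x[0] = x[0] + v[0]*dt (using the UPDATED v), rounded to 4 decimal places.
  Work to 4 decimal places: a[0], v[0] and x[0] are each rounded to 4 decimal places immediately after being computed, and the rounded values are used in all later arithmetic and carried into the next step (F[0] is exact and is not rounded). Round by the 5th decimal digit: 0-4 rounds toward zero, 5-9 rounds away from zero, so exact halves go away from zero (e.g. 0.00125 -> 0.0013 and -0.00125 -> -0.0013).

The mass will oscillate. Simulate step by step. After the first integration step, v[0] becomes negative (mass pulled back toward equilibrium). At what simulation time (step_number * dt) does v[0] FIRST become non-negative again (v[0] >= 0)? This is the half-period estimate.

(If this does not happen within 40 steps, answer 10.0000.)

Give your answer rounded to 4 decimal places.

Answer: 1.2500

Derivation:
Step 0: x=[6.7000] v=[0.0000]
Step 1: x=[5.1417] v=[-6.2333]
Step 2: x=[2.7393] v=[-9.6098]
Step 3: x=[0.5938] v=[-8.5819]
Step 4: x=[-0.3113] v=[-3.6205]
Step 5: x=[0.4388] v=[3.0002]
First v>=0 after going negative at step 5, time=1.2500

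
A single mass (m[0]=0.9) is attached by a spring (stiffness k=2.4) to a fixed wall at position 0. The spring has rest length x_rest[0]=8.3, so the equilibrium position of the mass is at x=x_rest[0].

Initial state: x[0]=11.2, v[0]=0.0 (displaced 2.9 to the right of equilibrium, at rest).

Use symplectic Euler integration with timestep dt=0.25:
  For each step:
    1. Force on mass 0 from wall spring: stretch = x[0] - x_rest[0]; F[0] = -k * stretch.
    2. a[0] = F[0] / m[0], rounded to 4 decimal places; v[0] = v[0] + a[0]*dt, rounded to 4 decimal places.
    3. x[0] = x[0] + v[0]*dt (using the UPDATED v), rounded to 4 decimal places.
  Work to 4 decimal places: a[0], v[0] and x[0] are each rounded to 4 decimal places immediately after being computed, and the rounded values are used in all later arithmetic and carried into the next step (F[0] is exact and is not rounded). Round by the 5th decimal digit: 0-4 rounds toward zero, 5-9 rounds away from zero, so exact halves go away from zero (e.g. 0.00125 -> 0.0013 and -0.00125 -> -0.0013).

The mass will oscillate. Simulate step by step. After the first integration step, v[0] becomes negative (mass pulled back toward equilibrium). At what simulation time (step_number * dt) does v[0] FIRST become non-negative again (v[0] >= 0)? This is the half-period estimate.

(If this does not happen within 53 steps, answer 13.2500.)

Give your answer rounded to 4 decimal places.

Step 0: x=[11.2000] v=[0.0000]
Step 1: x=[10.7167] v=[-1.9333]
Step 2: x=[9.8306] v=[-3.5444]
Step 3: x=[8.6894] v=[-4.5648]
Step 4: x=[7.4833] v=[-4.8244]
Step 5: x=[6.4133] v=[-4.2799]
Step 6: x=[5.6578] v=[-3.0221]
Step 7: x=[5.3427] v=[-1.2606]
Step 8: x=[5.5204] v=[0.7109]
First v>=0 after going negative at step 8, time=2.0000

Answer: 2.0000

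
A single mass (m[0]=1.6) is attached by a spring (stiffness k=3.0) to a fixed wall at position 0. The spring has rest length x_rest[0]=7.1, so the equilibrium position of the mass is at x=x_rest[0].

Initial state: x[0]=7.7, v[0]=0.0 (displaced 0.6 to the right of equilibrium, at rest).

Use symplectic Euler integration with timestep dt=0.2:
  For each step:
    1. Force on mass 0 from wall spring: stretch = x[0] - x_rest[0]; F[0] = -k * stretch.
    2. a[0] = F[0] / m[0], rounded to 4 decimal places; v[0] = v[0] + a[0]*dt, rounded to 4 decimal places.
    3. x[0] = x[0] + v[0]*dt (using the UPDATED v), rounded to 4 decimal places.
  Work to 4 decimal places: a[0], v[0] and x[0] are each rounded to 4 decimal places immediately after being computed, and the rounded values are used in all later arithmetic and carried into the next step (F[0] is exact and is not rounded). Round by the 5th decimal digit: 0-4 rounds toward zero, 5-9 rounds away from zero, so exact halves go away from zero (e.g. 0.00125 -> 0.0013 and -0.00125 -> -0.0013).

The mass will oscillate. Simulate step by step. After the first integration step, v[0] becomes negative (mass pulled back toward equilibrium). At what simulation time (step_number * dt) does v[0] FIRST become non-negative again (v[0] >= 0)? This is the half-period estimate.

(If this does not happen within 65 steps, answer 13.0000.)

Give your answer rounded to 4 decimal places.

Answer: 2.4000

Derivation:
Step 0: x=[7.7000] v=[0.0000]
Step 1: x=[7.6550] v=[-0.2250]
Step 2: x=[7.5684] v=[-0.4331]
Step 3: x=[7.4466] v=[-0.6088]
Step 4: x=[7.2988] v=[-0.7388]
Step 5: x=[7.1361] v=[-0.8134]
Step 6: x=[6.9707] v=[-0.8269]
Step 7: x=[6.8150] v=[-0.7784]
Step 8: x=[6.6807] v=[-0.6715]
Step 9: x=[6.5778] v=[-0.5143]
Step 10: x=[6.5141] v=[-0.3185]
Step 11: x=[6.4943] v=[-0.0988]
Step 12: x=[6.5200] v=[0.1283]
First v>=0 after going negative at step 12, time=2.4000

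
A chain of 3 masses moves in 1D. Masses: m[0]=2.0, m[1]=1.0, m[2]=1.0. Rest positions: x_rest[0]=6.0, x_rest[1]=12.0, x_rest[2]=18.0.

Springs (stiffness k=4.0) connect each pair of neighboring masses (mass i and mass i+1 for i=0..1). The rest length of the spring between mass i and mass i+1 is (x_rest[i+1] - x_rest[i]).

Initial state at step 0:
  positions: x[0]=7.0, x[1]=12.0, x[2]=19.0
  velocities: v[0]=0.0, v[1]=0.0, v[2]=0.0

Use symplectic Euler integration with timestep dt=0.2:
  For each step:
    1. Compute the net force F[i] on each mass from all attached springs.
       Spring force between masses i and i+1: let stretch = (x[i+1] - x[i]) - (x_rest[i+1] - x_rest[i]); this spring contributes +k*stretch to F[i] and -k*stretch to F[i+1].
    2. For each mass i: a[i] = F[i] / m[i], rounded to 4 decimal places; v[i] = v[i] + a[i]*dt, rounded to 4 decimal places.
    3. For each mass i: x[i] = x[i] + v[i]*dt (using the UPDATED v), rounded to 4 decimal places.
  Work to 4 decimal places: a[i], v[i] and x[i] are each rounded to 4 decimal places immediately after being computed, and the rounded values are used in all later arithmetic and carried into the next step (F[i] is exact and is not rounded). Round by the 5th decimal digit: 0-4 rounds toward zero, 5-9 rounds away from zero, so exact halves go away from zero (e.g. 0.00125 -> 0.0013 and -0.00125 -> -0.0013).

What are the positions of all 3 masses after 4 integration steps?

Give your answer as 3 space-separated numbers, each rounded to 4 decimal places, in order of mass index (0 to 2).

Step 0: x=[7.0000 12.0000 19.0000] v=[0.0000 0.0000 0.0000]
Step 1: x=[6.9200 12.3200 18.8400] v=[-0.4000 1.6000 -0.8000]
Step 2: x=[6.7920 12.8192 18.5968] v=[-0.6400 2.4960 -1.2160]
Step 3: x=[6.6662 13.2785 18.3892] v=[-0.6291 2.2963 -1.0381]
Step 4: x=[6.5894 13.4975 18.3239] v=[-0.3842 1.0950 -0.3267]

Answer: 6.5894 13.4975 18.3239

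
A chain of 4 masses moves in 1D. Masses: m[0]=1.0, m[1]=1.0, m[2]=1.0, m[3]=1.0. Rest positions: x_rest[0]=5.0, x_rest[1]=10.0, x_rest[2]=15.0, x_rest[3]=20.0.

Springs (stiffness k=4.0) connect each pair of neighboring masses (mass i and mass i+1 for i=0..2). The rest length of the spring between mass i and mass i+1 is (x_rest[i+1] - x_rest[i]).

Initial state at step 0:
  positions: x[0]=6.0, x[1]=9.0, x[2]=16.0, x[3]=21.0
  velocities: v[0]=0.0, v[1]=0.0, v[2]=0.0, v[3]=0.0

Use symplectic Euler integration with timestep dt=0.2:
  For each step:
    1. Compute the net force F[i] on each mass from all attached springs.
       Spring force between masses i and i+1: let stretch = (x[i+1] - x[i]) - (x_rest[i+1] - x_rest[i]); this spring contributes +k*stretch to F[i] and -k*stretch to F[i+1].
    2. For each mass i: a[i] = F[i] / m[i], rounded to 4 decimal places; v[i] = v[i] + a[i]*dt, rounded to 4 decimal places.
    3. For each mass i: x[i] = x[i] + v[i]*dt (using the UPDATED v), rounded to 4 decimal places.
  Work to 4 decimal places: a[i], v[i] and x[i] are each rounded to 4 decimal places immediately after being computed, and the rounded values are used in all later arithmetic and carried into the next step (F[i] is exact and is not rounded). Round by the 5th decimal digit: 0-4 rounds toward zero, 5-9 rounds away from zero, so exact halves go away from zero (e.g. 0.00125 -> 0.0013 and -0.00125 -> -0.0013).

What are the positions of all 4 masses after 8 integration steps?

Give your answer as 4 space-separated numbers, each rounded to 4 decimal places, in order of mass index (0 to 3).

Step 0: x=[6.0000 9.0000 16.0000 21.0000] v=[0.0000 0.0000 0.0000 0.0000]
Step 1: x=[5.6800 9.6400 15.6800 21.0000] v=[-1.6000 3.2000 -1.6000 0.0000]
Step 2: x=[5.1936 10.6128 15.2448 20.9488] v=[-2.4320 4.8640 -2.1760 -0.2560]
Step 3: x=[4.7743 11.4596 14.9811 20.7850] v=[-2.0966 4.2342 -1.3184 -0.8192]
Step 4: x=[4.6246 11.8002 15.0826 20.4925] v=[-0.7484 1.7032 0.5075 -1.4623]
Step 5: x=[4.8230 11.5179 15.5245 20.1345] v=[0.9921 -1.4114 2.2095 -1.7902]
Step 6: x=[5.2926 10.8055 16.0629 19.8389] v=[2.3480 -3.5620 2.6922 -1.4782]
Step 7: x=[5.8443 10.0522 16.3643 19.7391] v=[2.7583 -3.7664 1.5071 -0.4990]
Step 8: x=[6.2692 9.6356 16.1958 19.8993] v=[2.1246 -2.0830 -0.8427 0.8012]

Answer: 6.2692 9.6356 16.1958 19.8993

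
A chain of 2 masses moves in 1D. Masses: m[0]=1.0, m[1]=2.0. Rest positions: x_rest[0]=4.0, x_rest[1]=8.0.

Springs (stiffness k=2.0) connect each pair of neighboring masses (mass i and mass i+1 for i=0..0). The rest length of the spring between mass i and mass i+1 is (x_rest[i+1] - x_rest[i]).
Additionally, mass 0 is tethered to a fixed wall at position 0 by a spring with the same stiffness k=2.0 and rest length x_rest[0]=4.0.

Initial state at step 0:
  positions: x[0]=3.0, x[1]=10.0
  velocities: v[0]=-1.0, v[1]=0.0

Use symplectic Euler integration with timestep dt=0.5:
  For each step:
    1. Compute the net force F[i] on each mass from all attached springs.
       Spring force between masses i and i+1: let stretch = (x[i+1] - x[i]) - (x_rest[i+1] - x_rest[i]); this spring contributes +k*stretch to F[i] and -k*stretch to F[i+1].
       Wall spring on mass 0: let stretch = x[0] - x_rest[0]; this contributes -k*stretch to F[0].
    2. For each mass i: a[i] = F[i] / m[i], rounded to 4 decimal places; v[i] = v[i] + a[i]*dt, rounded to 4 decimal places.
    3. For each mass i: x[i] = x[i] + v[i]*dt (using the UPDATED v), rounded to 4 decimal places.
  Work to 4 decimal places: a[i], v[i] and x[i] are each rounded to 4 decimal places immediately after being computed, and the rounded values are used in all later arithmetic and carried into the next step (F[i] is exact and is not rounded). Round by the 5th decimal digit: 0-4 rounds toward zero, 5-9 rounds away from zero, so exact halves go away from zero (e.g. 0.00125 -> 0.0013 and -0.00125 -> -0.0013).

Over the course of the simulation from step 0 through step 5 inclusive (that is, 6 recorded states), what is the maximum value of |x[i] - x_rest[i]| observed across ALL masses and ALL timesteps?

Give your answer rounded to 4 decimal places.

Step 0: x=[3.0000 10.0000] v=[-1.0000 0.0000]
Step 1: x=[4.5000 9.2500] v=[3.0000 -1.5000]
Step 2: x=[6.1250 8.3125] v=[3.2500 -1.8750]
Step 3: x=[5.7813 7.8281] v=[-0.6875 -0.9688]
Step 4: x=[3.5703 7.8320] v=[-4.4220 0.0078]
Step 5: x=[1.7050 7.7705] v=[-3.7306 -0.1231]
Max displacement = 2.2950

Answer: 2.2950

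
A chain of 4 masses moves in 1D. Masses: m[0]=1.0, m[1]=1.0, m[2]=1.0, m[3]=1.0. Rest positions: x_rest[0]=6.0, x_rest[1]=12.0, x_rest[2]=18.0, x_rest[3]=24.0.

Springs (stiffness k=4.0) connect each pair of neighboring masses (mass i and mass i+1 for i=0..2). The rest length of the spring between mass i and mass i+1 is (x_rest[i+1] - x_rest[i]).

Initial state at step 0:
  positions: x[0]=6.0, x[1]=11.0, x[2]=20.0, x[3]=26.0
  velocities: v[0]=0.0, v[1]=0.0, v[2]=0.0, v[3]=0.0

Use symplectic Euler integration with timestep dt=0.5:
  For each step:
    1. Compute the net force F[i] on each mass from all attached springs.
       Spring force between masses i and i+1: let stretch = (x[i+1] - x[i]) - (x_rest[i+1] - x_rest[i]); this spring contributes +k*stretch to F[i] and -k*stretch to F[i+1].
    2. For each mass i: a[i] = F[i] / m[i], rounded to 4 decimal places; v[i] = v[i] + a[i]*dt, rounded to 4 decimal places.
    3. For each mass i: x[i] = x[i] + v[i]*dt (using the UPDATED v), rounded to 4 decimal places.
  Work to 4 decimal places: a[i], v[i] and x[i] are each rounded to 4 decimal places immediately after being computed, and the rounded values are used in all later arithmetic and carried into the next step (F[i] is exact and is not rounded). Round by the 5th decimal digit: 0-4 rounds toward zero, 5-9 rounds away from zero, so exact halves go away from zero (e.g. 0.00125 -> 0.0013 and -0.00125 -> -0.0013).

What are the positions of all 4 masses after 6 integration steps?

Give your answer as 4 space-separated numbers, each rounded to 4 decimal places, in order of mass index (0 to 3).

Step 0: x=[6.0000 11.0000 20.0000 26.0000] v=[0.0000 0.0000 0.0000 0.0000]
Step 1: x=[5.0000 15.0000 17.0000 26.0000] v=[-2.0000 8.0000 -6.0000 0.0000]
Step 2: x=[8.0000 11.0000 21.0000 23.0000] v=[6.0000 -8.0000 8.0000 -6.0000]
Step 3: x=[8.0000 14.0000 17.0000 24.0000] v=[0.0000 6.0000 -8.0000 2.0000]
Step 4: x=[8.0000 14.0000 17.0000 24.0000] v=[0.0000 0.0000 0.0000 0.0000]
Step 5: x=[8.0000 11.0000 21.0000 23.0000] v=[0.0000 -6.0000 8.0000 -2.0000]
Step 6: x=[5.0000 15.0000 17.0000 26.0000] v=[-6.0000 8.0000 -8.0000 6.0000]

Answer: 5.0000 15.0000 17.0000 26.0000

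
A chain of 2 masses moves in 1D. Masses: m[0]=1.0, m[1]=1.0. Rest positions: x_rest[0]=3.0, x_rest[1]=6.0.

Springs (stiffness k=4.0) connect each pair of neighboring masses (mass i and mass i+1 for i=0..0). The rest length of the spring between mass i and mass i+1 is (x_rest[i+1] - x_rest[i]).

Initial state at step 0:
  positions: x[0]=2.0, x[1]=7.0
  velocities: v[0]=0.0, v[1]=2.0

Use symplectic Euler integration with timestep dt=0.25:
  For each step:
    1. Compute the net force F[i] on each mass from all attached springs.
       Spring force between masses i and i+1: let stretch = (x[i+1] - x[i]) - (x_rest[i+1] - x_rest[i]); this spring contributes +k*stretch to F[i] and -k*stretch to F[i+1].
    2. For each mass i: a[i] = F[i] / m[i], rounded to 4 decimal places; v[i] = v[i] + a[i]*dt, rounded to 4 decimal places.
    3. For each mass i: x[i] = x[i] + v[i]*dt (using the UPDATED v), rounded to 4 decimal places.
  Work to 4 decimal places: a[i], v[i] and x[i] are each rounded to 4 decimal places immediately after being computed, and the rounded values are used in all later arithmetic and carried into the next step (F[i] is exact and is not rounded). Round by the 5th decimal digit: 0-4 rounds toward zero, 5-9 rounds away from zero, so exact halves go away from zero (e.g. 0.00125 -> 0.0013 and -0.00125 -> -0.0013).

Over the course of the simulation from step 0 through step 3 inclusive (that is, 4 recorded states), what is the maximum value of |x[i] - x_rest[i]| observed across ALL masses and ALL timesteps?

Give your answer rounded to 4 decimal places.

Step 0: x=[2.0000 7.0000] v=[0.0000 2.0000]
Step 1: x=[2.5000 7.0000] v=[2.0000 0.0000]
Step 2: x=[3.3750 6.6250] v=[3.5000 -1.5000]
Step 3: x=[4.3125 6.1875] v=[3.7500 -1.7500]
Max displacement = 1.3125

Answer: 1.3125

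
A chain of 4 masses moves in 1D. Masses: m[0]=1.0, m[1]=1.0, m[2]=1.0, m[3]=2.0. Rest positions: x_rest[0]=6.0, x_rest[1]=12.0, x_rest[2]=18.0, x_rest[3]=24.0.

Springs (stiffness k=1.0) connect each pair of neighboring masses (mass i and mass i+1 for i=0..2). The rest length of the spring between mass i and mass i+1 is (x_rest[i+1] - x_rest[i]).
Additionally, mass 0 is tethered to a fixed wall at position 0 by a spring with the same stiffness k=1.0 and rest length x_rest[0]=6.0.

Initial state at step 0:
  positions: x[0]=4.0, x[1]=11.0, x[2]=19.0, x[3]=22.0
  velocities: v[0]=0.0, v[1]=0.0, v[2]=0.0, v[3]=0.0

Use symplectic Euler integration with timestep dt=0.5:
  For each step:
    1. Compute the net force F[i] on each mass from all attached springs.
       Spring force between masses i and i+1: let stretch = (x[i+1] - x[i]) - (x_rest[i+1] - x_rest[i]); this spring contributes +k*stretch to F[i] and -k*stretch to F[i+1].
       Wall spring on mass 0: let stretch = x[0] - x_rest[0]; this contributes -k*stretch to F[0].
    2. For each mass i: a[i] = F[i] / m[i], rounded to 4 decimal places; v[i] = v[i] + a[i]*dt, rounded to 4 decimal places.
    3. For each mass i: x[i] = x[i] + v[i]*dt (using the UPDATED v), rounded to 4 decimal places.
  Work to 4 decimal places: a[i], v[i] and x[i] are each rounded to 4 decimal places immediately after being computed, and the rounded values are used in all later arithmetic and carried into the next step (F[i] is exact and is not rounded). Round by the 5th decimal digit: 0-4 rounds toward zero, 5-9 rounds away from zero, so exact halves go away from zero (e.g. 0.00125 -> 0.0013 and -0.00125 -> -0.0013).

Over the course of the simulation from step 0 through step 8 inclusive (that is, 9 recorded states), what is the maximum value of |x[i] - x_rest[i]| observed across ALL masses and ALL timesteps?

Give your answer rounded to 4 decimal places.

Answer: 3.0976

Derivation:
Step 0: x=[4.0000 11.0000 19.0000 22.0000] v=[0.0000 0.0000 0.0000 0.0000]
Step 1: x=[4.7500 11.2500 17.7500 22.3750] v=[1.5000 0.5000 -2.5000 0.7500]
Step 2: x=[5.9375 11.5000 16.0313 22.9219] v=[2.3750 0.5000 -3.4375 1.0938]
Step 3: x=[7.0313 11.4922 14.9024 23.3575] v=[2.1875 -0.0156 -2.2579 0.8712]
Step 4: x=[7.4825 11.2217 15.0347 23.4862] v=[0.9023 -0.5410 0.2646 0.2574]
Step 5: x=[6.9978 10.9697 16.3267 23.3085] v=[-0.9694 -0.5041 2.5839 -0.3555]
Step 6: x=[5.7566 11.0640 18.0249 23.0080] v=[-2.4824 0.1885 3.3963 -0.6010]
Step 7: x=[4.4031 11.5717 19.2286 22.8346] v=[-2.7070 1.0153 2.4074 -0.3468]
Step 8: x=[3.7410 12.2015 19.4196 22.9605] v=[-1.3243 1.2595 0.3820 0.2517]
Max displacement = 3.0976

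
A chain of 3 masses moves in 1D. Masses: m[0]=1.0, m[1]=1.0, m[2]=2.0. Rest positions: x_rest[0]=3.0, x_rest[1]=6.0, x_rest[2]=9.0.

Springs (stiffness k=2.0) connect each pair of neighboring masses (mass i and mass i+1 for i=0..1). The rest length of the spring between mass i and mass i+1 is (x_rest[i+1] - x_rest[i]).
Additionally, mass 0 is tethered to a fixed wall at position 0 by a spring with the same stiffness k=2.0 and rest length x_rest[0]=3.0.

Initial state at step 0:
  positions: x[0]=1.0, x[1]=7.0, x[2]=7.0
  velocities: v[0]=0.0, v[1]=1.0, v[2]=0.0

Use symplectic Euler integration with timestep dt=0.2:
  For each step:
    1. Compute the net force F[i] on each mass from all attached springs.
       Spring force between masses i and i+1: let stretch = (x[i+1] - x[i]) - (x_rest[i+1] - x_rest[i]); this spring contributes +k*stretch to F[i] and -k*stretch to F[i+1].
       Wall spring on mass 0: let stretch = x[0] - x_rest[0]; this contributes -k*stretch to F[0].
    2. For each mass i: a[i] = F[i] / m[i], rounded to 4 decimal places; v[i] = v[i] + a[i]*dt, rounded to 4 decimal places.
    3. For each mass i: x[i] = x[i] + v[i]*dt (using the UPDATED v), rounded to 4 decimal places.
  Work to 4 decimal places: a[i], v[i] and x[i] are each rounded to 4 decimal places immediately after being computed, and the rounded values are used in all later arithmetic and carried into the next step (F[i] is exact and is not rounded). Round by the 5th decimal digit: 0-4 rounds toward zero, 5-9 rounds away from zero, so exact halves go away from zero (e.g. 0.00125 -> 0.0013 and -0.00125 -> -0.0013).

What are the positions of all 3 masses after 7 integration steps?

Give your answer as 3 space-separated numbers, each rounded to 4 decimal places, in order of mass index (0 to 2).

Step 0: x=[1.0000 7.0000 7.0000] v=[0.0000 1.0000 0.0000]
Step 1: x=[1.4000 6.7200 7.1200] v=[2.0000 -1.4000 0.6000]
Step 2: x=[2.1136 6.0464 7.3440] v=[3.5680 -3.3680 1.1200]
Step 3: x=[2.9727 5.1620 7.6361] v=[4.2957 -4.4221 1.4605]
Step 4: x=[3.7692 4.3004 7.9492] v=[3.9823 -4.3082 1.5657]
Step 5: x=[4.3066 3.6882 8.2364] v=[2.6871 -3.0612 1.4359]
Step 6: x=[4.4500 3.4893 8.4617] v=[0.7171 -0.9946 1.1263]
Step 7: x=[4.1606 3.7650 8.6081] v=[-1.4472 1.3786 0.7318]

Answer: 4.1606 3.7650 8.6081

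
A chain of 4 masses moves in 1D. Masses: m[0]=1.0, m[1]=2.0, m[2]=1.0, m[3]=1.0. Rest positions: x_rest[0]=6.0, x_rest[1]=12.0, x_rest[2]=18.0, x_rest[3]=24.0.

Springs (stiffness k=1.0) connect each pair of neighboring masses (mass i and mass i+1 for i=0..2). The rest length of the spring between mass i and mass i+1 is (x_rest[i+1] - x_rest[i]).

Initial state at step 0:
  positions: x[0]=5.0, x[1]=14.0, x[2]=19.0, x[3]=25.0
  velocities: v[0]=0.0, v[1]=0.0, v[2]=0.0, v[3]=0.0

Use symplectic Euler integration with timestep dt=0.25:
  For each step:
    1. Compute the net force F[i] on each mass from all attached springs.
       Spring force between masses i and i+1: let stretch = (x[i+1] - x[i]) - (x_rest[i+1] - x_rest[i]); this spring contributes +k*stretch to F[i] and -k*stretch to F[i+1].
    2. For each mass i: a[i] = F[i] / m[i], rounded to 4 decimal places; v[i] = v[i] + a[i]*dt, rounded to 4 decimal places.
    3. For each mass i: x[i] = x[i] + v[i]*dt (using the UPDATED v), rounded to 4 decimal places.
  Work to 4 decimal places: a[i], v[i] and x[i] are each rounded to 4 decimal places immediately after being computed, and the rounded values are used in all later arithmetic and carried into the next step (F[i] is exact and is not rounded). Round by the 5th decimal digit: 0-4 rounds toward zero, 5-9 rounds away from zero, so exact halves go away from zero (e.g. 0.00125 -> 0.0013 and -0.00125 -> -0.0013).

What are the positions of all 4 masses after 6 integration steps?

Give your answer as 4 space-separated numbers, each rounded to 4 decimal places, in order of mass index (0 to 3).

Answer: 7.7433 12.3074 19.4594 25.1827

Derivation:
Step 0: x=[5.0000 14.0000 19.0000 25.0000] v=[0.0000 0.0000 0.0000 0.0000]
Step 1: x=[5.1875 13.8750 19.0625 25.0000] v=[0.7500 -0.5000 0.2500 0.0000]
Step 2: x=[5.5430 13.6406 19.1719 25.0039] v=[1.4219 -0.9375 0.4375 0.0156]
Step 3: x=[6.0296 13.3260 19.3001 25.0183] v=[1.9463 -1.2583 0.5127 0.0576]
Step 4: x=[6.5972 12.9701 19.4123 25.0503] v=[2.2704 -1.4236 0.4487 0.1281]
Step 5: x=[7.1881 12.6164 19.4742 25.1050] v=[2.3636 -1.4149 0.2477 0.2186]
Step 6: x=[7.7433 12.3074 19.4594 25.1827] v=[2.2207 -1.2362 -0.0591 0.3109]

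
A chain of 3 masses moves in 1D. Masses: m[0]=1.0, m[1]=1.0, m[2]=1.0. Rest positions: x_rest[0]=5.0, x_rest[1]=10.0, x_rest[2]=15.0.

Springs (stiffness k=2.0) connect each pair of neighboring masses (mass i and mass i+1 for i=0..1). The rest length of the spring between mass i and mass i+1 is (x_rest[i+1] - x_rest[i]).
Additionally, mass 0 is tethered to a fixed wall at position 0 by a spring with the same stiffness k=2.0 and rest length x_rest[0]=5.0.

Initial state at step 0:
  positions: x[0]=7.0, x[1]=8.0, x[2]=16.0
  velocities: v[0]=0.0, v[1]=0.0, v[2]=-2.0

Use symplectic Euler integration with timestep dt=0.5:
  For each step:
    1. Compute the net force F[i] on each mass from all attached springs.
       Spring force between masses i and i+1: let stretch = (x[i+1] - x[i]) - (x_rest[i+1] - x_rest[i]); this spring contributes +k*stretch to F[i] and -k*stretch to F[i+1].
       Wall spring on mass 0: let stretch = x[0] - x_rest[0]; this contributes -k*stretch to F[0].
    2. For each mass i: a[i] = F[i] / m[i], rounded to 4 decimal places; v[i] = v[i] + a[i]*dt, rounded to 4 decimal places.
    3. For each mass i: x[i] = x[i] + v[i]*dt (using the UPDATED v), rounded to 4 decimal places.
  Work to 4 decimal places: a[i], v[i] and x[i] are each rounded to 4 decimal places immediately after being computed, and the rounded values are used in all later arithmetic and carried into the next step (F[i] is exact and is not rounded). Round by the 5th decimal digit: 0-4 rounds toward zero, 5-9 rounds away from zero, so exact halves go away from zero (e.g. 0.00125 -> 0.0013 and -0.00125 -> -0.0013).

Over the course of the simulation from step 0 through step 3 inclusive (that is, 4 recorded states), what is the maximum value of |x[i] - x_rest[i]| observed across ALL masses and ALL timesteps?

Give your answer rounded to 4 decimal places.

Answer: 2.5000

Derivation:
Step 0: x=[7.0000 8.0000 16.0000] v=[0.0000 0.0000 -2.0000]
Step 1: x=[4.0000 11.5000 13.5000] v=[-6.0000 7.0000 -5.0000]
Step 2: x=[2.7500 12.2500 12.5000] v=[-2.5000 1.5000 -2.0000]
Step 3: x=[4.8750 8.3750 13.8750] v=[4.2500 -7.7500 2.7500]
Max displacement = 2.5000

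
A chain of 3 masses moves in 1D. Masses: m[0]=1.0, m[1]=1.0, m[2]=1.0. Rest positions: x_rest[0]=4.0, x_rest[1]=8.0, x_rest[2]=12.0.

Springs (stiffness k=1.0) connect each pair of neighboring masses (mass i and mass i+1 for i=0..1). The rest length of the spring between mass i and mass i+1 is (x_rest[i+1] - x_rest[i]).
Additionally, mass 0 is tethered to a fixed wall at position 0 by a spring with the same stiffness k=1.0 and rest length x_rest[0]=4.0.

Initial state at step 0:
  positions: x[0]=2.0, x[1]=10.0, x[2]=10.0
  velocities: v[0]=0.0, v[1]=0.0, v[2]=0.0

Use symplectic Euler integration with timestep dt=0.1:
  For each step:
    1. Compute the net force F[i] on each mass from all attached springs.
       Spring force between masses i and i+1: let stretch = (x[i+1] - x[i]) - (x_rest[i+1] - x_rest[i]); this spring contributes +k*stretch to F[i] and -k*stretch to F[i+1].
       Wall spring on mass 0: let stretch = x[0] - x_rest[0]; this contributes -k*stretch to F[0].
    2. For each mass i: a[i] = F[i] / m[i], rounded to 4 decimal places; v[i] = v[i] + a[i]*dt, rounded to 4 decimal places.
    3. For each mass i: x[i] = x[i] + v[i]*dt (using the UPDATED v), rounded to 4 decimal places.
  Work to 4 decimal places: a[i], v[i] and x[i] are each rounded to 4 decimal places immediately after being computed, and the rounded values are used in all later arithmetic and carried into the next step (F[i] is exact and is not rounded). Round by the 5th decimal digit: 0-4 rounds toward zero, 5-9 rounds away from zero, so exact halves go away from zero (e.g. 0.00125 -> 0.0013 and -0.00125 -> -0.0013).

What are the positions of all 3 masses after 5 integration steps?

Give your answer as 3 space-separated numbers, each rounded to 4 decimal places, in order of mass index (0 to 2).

Answer: 2.8319 8.8887 10.5590

Derivation:
Step 0: x=[2.0000 10.0000 10.0000] v=[0.0000 0.0000 0.0000]
Step 1: x=[2.0600 9.9200 10.0400] v=[0.6000 -0.8000 0.4000]
Step 2: x=[2.1780 9.7626 10.1188] v=[1.1800 -1.5740 0.7880]
Step 3: x=[2.3501 9.5329 10.2340] v=[1.7207 -2.2968 1.1524]
Step 4: x=[2.5705 9.2384 10.3822] v=[2.2040 -2.9450 1.4823]
Step 5: x=[2.8319 8.8887 10.5590] v=[2.6137 -3.4974 1.7679]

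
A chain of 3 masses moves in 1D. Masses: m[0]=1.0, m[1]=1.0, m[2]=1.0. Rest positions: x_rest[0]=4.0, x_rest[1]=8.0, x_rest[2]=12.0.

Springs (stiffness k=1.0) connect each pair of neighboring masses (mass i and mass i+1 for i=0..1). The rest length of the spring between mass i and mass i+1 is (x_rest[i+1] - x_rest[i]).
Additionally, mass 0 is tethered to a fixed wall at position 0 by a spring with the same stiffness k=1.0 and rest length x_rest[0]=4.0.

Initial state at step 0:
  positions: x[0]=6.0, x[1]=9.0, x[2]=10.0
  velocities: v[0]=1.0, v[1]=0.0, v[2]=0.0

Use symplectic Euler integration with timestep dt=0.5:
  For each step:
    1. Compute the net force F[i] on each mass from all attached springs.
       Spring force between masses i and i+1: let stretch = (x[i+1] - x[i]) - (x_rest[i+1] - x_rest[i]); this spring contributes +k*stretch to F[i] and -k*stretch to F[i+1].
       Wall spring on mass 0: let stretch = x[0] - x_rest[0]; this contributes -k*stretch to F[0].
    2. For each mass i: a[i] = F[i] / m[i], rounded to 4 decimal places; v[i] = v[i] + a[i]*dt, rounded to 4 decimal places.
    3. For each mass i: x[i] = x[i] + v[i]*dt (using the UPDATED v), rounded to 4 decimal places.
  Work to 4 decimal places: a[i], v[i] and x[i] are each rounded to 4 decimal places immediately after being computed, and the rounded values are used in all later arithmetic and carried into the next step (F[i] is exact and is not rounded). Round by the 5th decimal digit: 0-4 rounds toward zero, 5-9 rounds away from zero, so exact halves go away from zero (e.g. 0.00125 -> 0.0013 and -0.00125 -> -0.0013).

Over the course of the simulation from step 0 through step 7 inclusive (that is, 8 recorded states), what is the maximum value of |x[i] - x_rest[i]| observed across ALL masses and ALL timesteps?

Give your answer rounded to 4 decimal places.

Step 0: x=[6.0000 9.0000 10.0000] v=[1.0000 0.0000 0.0000]
Step 1: x=[5.7500 8.5000 10.7500] v=[-0.5000 -1.0000 1.5000]
Step 2: x=[4.7500 7.8750 11.9375] v=[-2.0000 -1.2500 2.3750]
Step 3: x=[3.3438 7.4844 13.1094] v=[-2.8125 -0.7813 2.3438]
Step 4: x=[2.1368 7.4649 13.8751] v=[-2.4141 -0.0391 1.5313]
Step 5: x=[1.7276 7.7159 14.0382] v=[-0.8185 0.5020 0.3262]
Step 6: x=[2.3836 8.0504 13.6207] v=[1.3119 0.6690 -0.8350]
Step 7: x=[3.8604 8.3608 12.8106] v=[2.9535 0.6208 -1.6202]
Max displacement = 2.2724

Answer: 2.2724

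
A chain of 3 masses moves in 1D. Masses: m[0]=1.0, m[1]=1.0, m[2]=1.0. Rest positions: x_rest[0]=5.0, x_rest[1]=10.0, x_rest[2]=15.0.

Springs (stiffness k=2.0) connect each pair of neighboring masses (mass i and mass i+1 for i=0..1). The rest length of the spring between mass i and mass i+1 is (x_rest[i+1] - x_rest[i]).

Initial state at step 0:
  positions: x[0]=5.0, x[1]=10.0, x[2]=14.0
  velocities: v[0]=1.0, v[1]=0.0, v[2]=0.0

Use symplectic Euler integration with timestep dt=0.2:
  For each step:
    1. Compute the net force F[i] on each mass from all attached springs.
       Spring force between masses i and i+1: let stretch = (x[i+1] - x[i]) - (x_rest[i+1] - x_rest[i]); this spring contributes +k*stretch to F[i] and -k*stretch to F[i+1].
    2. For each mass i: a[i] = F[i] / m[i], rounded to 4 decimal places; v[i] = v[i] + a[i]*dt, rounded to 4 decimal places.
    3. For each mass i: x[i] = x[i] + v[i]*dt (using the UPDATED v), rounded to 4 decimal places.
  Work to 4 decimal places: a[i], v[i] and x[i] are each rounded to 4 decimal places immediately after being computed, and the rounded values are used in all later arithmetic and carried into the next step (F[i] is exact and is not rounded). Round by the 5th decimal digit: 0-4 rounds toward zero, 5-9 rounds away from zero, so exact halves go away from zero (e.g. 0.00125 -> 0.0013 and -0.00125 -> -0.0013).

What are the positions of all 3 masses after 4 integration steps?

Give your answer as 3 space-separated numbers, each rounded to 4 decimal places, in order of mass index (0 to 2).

Step 0: x=[5.0000 10.0000 14.0000] v=[1.0000 0.0000 0.0000]
Step 1: x=[5.2000 9.9200 14.0800] v=[1.0000 -0.4000 0.4000]
Step 2: x=[5.3776 9.7952 14.2272] v=[0.8880 -0.6240 0.7360]
Step 3: x=[5.5086 9.6716 14.4198] v=[0.6550 -0.6182 0.9632]
Step 4: x=[5.5726 9.5948 14.6326] v=[0.3202 -0.3841 1.0639]

Answer: 5.5726 9.5948 14.6326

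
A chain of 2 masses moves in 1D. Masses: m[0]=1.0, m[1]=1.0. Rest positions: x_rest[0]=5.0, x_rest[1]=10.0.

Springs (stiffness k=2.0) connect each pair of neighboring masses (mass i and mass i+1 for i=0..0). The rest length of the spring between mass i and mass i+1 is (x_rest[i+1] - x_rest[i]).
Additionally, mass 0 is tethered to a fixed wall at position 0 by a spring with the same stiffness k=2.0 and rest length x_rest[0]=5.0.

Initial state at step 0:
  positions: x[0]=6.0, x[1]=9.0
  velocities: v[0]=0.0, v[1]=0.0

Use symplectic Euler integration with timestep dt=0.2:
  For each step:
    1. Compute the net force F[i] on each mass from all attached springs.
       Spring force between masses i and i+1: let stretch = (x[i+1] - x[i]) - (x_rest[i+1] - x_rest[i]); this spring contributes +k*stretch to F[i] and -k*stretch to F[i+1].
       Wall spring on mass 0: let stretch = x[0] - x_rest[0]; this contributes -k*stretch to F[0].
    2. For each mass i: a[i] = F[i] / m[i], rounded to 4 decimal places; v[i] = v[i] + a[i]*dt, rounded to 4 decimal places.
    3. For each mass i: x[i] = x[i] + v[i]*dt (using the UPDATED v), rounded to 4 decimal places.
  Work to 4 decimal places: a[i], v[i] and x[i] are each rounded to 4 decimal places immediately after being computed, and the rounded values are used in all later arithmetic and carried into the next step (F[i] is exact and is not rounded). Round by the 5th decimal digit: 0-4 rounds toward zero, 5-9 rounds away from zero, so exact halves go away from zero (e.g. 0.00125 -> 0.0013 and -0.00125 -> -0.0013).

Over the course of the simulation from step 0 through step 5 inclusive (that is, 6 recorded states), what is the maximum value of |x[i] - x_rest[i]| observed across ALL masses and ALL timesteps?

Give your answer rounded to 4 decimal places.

Step 0: x=[6.0000 9.0000] v=[0.0000 0.0000]
Step 1: x=[5.7600 9.1600] v=[-1.2000 0.8000]
Step 2: x=[5.3312 9.4480] v=[-2.1440 1.4400]
Step 3: x=[4.8052 9.8067] v=[-2.6298 1.7933]
Step 4: x=[4.2949 10.1652] v=[-2.5513 1.7927]
Step 5: x=[3.9107 10.4541] v=[-1.9211 1.4446]
Max displacement = 1.0893

Answer: 1.0893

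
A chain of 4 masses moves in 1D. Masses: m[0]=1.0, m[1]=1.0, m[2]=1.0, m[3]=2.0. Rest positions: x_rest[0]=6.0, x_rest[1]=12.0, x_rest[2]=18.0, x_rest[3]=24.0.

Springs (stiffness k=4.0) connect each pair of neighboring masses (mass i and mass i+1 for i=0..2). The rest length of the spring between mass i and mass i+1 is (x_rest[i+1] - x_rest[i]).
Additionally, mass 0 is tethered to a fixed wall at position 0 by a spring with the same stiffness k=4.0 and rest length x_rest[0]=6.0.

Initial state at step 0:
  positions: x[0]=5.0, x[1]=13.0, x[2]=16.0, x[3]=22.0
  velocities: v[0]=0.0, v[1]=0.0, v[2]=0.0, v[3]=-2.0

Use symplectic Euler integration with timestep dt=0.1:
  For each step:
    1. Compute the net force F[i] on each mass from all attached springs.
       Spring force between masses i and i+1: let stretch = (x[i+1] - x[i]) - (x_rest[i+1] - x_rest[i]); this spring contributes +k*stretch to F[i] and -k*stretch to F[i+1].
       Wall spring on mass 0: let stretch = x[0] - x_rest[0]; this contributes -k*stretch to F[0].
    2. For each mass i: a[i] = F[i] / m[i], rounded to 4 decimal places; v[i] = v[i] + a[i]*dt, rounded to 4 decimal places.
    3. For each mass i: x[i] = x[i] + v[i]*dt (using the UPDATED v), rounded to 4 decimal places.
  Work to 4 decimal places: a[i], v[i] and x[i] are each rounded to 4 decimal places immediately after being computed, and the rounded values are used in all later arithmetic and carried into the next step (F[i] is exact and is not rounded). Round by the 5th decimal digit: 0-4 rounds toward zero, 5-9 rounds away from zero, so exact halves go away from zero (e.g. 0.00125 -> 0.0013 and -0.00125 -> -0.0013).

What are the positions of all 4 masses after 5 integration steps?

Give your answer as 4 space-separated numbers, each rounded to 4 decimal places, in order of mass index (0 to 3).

Step 0: x=[5.0000 13.0000 16.0000 22.0000] v=[0.0000 0.0000 0.0000 -2.0000]
Step 1: x=[5.1200 12.8000 16.1200 21.8000] v=[1.2000 -2.0000 1.2000 -2.0000]
Step 2: x=[5.3424 12.4256 16.3344 21.6064] v=[2.2240 -3.7440 2.1440 -1.9360]
Step 3: x=[5.6344 11.9242 16.6033 21.4274] v=[2.9203 -5.0138 2.6893 -1.7904]
Step 4: x=[5.9527 11.3584 16.8780 21.2719] v=[3.1825 -5.6581 2.7473 -1.5552]
Step 5: x=[6.2491 10.7972 17.1077 21.1485] v=[2.9637 -5.6125 2.2970 -1.2340]

Answer: 6.2491 10.7972 17.1077 21.1485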